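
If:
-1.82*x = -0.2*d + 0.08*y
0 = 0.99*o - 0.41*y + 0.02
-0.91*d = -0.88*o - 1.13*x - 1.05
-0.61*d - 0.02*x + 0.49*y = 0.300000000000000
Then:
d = 3.11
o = 1.84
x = 0.14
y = 4.49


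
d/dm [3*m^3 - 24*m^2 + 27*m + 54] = 9*m^2 - 48*m + 27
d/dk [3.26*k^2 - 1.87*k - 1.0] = 6.52*k - 1.87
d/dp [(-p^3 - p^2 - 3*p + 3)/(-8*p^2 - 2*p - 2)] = (2*p^4 + p^3 - 4*p^2 + 13*p + 3)/(16*p^4 + 8*p^3 + 9*p^2 + 2*p + 1)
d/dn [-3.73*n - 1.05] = -3.73000000000000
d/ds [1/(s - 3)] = -1/(s - 3)^2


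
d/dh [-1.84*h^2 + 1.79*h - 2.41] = 1.79 - 3.68*h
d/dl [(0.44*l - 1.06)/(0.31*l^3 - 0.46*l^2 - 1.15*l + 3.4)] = (-0.2728*l^3 + 1.1882*l^2 - 0.9752*l + 0.277)/(0.0961*l^6 - 0.2852*l^5 - 0.5014*l^4 + 3.166*l^3 - 1.8055*l^2 - 7.82*l + 11.56)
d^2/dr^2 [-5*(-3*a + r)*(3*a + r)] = -10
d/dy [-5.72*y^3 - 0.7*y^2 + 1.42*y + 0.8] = -17.16*y^2 - 1.4*y + 1.42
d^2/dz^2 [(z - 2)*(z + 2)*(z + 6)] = 6*z + 12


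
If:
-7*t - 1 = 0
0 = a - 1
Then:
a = 1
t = -1/7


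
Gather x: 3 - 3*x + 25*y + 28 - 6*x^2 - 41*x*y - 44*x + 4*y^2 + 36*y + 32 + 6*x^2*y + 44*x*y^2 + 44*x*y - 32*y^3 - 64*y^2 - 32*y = x^2*(6*y - 6) + x*(44*y^2 + 3*y - 47) - 32*y^3 - 60*y^2 + 29*y + 63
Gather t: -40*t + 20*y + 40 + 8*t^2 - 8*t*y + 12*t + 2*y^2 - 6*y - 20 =8*t^2 + t*(-8*y - 28) + 2*y^2 + 14*y + 20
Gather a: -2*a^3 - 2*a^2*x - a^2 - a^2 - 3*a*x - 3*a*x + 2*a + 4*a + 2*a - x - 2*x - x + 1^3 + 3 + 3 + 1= -2*a^3 + a^2*(-2*x - 2) + a*(8 - 6*x) - 4*x + 8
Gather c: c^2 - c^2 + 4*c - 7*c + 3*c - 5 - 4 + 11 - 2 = 0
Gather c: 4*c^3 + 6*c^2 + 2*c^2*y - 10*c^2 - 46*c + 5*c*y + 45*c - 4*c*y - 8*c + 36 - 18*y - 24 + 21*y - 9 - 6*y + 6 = 4*c^3 + c^2*(2*y - 4) + c*(y - 9) - 3*y + 9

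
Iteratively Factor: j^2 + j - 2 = (j - 1)*(j + 2)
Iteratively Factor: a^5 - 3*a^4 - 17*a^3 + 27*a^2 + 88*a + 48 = (a - 4)*(a^4 + a^3 - 13*a^2 - 25*a - 12) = (a - 4)^2*(a^3 + 5*a^2 + 7*a + 3) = (a - 4)^2*(a + 1)*(a^2 + 4*a + 3) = (a - 4)^2*(a + 1)*(a + 3)*(a + 1)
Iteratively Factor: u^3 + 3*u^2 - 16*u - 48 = (u + 3)*(u^2 - 16) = (u - 4)*(u + 3)*(u + 4)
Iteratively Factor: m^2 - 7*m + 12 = (m - 3)*(m - 4)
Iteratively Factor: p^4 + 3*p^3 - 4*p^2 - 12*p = (p)*(p^3 + 3*p^2 - 4*p - 12) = p*(p + 3)*(p^2 - 4) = p*(p - 2)*(p + 3)*(p + 2)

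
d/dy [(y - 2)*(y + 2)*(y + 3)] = 3*y^2 + 6*y - 4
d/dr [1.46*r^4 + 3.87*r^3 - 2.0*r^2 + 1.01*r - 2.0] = 5.84*r^3 + 11.61*r^2 - 4.0*r + 1.01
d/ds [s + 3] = 1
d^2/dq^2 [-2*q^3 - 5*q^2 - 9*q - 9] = -12*q - 10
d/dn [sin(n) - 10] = cos(n)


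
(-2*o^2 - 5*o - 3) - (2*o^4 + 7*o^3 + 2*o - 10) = -2*o^4 - 7*o^3 - 2*o^2 - 7*o + 7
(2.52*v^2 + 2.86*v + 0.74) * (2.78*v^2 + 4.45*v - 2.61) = 7.0056*v^4 + 19.1648*v^3 + 8.207*v^2 - 4.1716*v - 1.9314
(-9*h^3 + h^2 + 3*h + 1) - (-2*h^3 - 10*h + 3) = -7*h^3 + h^2 + 13*h - 2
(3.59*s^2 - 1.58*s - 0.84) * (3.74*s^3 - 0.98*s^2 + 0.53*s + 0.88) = 13.4266*s^5 - 9.4274*s^4 + 0.3095*s^3 + 3.145*s^2 - 1.8356*s - 0.7392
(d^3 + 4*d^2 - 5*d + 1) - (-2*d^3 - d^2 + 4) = 3*d^3 + 5*d^2 - 5*d - 3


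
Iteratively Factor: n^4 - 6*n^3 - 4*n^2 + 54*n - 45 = (n - 3)*(n^3 - 3*n^2 - 13*n + 15) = (n - 3)*(n + 3)*(n^2 - 6*n + 5) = (n - 5)*(n - 3)*(n + 3)*(n - 1)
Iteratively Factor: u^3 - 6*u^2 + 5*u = (u - 5)*(u^2 - u) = (u - 5)*(u - 1)*(u)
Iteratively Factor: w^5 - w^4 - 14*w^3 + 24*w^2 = (w + 4)*(w^4 - 5*w^3 + 6*w^2) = w*(w + 4)*(w^3 - 5*w^2 + 6*w) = w^2*(w + 4)*(w^2 - 5*w + 6) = w^2*(w - 2)*(w + 4)*(w - 3)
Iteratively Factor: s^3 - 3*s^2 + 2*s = (s - 1)*(s^2 - 2*s) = (s - 2)*(s - 1)*(s)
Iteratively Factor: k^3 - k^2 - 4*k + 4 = (k - 2)*(k^2 + k - 2) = (k - 2)*(k - 1)*(k + 2)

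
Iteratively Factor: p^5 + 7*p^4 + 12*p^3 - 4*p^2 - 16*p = (p + 4)*(p^4 + 3*p^3 - 4*p) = (p - 1)*(p + 4)*(p^3 + 4*p^2 + 4*p) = (p - 1)*(p + 2)*(p + 4)*(p^2 + 2*p) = (p - 1)*(p + 2)^2*(p + 4)*(p)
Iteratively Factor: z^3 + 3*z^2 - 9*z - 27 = (z - 3)*(z^2 + 6*z + 9) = (z - 3)*(z + 3)*(z + 3)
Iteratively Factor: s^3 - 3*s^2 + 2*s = (s - 2)*(s^2 - s) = s*(s - 2)*(s - 1)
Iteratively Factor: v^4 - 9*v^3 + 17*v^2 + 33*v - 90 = (v - 3)*(v^3 - 6*v^2 - v + 30) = (v - 3)^2*(v^2 - 3*v - 10) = (v - 5)*(v - 3)^2*(v + 2)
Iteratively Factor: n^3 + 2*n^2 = (n + 2)*(n^2) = n*(n + 2)*(n)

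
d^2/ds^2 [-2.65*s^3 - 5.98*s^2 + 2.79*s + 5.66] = -15.9*s - 11.96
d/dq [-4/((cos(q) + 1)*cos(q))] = -(4*sin(q)/cos(q)^2 + 8*tan(q))/(cos(q) + 1)^2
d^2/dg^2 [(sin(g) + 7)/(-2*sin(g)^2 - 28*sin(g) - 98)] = (sin(g)^2 - 7*sin(g) - 2)/(2*(sin(g) + 7)^3)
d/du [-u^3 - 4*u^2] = u*(-3*u - 8)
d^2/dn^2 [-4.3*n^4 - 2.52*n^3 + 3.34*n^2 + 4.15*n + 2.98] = -51.6*n^2 - 15.12*n + 6.68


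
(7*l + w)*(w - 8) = 7*l*w - 56*l + w^2 - 8*w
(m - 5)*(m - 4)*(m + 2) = m^3 - 7*m^2 + 2*m + 40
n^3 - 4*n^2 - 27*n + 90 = (n - 6)*(n - 3)*(n + 5)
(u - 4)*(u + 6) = u^2 + 2*u - 24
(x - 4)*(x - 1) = x^2 - 5*x + 4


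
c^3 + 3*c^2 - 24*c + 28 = (c - 2)^2*(c + 7)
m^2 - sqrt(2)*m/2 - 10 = (m - 5*sqrt(2)/2)*(m + 2*sqrt(2))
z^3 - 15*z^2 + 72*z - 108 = (z - 6)^2*(z - 3)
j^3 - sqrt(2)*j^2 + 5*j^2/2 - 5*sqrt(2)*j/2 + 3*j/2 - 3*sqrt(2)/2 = (j + 1)*(j + 3/2)*(j - sqrt(2))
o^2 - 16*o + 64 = (o - 8)^2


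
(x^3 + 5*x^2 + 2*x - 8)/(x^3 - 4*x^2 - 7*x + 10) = (x + 4)/(x - 5)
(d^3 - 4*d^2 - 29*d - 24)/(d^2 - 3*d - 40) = (d^2 + 4*d + 3)/(d + 5)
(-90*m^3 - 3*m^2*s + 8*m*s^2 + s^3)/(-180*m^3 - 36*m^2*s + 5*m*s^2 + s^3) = (-3*m + s)/(-6*m + s)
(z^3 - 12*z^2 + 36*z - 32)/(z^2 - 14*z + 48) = (z^2 - 4*z + 4)/(z - 6)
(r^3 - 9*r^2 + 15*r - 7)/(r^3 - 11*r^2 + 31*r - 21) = (r - 1)/(r - 3)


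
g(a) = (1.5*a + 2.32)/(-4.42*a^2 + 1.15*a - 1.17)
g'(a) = (1.5*a + 2.32)*(8.84*a - 1.15)/(-4.42*a^2 + 1.15*a - 1.17)^2 + 1.5/(-4.42*a^2 + 1.15*a - 1.17)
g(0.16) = -2.33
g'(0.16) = -0.80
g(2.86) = -0.19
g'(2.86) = 0.09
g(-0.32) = -0.92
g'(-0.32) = -2.60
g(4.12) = -0.12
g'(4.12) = 0.04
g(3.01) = -0.18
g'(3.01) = 0.08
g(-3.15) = 0.05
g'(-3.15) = -0.00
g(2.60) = -0.22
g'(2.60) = 0.12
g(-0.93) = -0.15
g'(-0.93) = -0.48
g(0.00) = -1.98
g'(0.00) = -3.23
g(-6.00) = 0.04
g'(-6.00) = 0.00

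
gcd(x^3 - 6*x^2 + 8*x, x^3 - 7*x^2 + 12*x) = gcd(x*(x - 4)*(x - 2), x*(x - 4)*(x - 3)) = x^2 - 4*x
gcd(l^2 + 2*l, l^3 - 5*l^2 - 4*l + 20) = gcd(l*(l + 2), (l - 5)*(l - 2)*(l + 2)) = l + 2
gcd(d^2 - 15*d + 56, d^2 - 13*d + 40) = d - 8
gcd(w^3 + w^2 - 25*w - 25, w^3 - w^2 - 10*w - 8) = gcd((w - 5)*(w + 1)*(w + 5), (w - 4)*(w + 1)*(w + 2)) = w + 1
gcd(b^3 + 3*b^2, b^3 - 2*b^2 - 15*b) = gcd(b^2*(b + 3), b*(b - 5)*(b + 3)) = b^2 + 3*b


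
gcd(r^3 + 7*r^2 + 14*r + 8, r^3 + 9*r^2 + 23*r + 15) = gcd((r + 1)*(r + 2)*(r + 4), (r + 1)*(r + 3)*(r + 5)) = r + 1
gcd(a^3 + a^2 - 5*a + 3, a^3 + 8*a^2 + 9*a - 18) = a^2 + 2*a - 3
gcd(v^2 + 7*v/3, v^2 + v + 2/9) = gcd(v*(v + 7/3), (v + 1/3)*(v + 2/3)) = 1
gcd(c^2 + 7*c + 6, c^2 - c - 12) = 1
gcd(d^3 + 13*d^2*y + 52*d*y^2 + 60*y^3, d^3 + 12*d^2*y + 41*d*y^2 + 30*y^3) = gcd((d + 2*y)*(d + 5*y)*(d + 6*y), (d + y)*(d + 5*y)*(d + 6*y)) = d^2 + 11*d*y + 30*y^2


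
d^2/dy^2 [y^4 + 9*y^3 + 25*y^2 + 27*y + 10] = 12*y^2 + 54*y + 50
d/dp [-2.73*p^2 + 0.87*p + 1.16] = 0.87 - 5.46*p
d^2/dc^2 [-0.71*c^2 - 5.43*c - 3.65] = -1.42000000000000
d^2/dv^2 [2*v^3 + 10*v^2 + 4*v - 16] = 12*v + 20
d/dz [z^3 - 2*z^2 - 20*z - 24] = 3*z^2 - 4*z - 20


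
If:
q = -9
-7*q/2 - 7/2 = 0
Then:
No Solution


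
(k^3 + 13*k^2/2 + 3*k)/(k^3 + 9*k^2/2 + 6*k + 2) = k*(k + 6)/(k^2 + 4*k + 4)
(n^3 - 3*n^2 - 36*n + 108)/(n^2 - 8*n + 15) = (n^2 - 36)/(n - 5)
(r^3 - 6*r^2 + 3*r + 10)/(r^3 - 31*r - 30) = (r^2 - 7*r + 10)/(r^2 - r - 30)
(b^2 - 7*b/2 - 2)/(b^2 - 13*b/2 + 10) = (2*b + 1)/(2*b - 5)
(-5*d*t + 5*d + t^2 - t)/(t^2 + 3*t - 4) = (-5*d + t)/(t + 4)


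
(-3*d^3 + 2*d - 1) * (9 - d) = 3*d^4 - 27*d^3 - 2*d^2 + 19*d - 9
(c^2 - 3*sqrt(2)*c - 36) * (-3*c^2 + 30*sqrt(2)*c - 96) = -3*c^4 + 39*sqrt(2)*c^3 - 168*c^2 - 792*sqrt(2)*c + 3456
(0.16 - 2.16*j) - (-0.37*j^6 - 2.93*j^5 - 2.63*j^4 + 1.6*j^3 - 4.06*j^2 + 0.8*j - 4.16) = 0.37*j^6 + 2.93*j^5 + 2.63*j^4 - 1.6*j^3 + 4.06*j^2 - 2.96*j + 4.32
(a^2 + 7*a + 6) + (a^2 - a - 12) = 2*a^2 + 6*a - 6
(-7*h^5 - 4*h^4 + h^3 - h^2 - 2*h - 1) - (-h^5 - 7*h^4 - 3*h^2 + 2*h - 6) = -6*h^5 + 3*h^4 + h^3 + 2*h^2 - 4*h + 5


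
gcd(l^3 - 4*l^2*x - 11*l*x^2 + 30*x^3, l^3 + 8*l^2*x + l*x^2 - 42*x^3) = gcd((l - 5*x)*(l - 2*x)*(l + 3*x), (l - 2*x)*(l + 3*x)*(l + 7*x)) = -l^2 - l*x + 6*x^2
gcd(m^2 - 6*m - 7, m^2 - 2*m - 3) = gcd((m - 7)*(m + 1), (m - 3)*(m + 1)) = m + 1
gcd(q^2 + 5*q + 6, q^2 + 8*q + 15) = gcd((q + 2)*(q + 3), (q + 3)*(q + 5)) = q + 3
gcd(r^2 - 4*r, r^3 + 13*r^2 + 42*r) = r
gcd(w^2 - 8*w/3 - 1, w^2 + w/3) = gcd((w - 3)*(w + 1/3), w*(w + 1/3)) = w + 1/3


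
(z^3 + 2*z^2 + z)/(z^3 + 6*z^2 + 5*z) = (z + 1)/(z + 5)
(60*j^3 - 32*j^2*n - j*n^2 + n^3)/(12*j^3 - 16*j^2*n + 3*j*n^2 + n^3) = (5*j - n)/(j - n)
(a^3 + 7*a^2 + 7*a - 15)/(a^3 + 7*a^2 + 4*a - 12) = (a^2 + 8*a + 15)/(a^2 + 8*a + 12)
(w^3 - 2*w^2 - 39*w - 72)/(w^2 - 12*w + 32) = (w^2 + 6*w + 9)/(w - 4)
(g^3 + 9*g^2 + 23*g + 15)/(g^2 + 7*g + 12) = (g^2 + 6*g + 5)/(g + 4)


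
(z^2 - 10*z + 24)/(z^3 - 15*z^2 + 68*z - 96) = (z - 6)/(z^2 - 11*z + 24)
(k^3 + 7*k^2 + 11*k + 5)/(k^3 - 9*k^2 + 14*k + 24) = (k^2 + 6*k + 5)/(k^2 - 10*k + 24)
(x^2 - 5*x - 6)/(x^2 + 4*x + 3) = (x - 6)/(x + 3)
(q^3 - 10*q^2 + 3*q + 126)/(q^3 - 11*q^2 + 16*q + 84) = (q + 3)/(q + 2)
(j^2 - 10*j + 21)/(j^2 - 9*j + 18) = (j - 7)/(j - 6)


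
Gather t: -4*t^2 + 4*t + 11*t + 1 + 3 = -4*t^2 + 15*t + 4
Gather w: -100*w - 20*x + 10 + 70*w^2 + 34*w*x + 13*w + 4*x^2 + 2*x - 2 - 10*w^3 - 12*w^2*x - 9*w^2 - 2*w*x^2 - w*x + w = -10*w^3 + w^2*(61 - 12*x) + w*(-2*x^2 + 33*x - 86) + 4*x^2 - 18*x + 8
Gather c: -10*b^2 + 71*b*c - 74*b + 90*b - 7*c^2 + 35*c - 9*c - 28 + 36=-10*b^2 + 16*b - 7*c^2 + c*(71*b + 26) + 8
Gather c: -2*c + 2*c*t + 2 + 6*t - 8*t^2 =c*(2*t - 2) - 8*t^2 + 6*t + 2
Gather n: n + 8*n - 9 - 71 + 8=9*n - 72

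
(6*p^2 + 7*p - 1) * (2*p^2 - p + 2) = 12*p^4 + 8*p^3 + 3*p^2 + 15*p - 2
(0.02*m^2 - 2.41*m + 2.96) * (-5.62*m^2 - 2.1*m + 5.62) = -0.1124*m^4 + 13.5022*m^3 - 11.4618*m^2 - 19.7602*m + 16.6352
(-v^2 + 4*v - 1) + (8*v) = -v^2 + 12*v - 1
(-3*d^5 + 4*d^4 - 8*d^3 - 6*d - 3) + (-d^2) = -3*d^5 + 4*d^4 - 8*d^3 - d^2 - 6*d - 3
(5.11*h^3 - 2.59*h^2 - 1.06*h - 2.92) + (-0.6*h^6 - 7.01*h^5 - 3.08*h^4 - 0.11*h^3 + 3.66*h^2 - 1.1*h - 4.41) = -0.6*h^6 - 7.01*h^5 - 3.08*h^4 + 5.0*h^3 + 1.07*h^2 - 2.16*h - 7.33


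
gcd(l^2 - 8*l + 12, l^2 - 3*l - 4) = 1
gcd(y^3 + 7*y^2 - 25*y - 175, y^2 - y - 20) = y - 5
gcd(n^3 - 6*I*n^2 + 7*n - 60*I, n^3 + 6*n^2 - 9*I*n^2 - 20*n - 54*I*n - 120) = n^2 - 9*I*n - 20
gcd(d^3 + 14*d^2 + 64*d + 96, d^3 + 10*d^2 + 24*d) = d^2 + 10*d + 24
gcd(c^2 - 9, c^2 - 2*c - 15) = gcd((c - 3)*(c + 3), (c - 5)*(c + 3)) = c + 3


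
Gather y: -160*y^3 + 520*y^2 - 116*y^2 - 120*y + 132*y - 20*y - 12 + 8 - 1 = -160*y^3 + 404*y^2 - 8*y - 5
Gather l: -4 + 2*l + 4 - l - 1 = l - 1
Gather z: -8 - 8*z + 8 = -8*z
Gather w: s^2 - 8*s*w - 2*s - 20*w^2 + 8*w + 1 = s^2 - 2*s - 20*w^2 + w*(8 - 8*s) + 1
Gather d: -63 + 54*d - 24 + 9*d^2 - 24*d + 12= 9*d^2 + 30*d - 75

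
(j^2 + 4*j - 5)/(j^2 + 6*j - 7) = (j + 5)/(j + 7)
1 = 1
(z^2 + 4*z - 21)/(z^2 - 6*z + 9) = (z + 7)/(z - 3)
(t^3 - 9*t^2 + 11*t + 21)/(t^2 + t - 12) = (t^2 - 6*t - 7)/(t + 4)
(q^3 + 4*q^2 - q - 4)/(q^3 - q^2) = 1 + 5/q + 4/q^2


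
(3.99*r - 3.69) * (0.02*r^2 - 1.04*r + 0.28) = 0.0798*r^3 - 4.2234*r^2 + 4.9548*r - 1.0332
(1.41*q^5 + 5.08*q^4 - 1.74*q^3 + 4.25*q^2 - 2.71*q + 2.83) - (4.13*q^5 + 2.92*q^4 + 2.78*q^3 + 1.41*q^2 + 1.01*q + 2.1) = -2.72*q^5 + 2.16*q^4 - 4.52*q^3 + 2.84*q^2 - 3.72*q + 0.73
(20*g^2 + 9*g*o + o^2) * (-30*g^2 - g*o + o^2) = -600*g^4 - 290*g^3*o - 19*g^2*o^2 + 8*g*o^3 + o^4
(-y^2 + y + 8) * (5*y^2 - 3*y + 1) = -5*y^4 + 8*y^3 + 36*y^2 - 23*y + 8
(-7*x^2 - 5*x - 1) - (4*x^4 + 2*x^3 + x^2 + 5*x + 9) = -4*x^4 - 2*x^3 - 8*x^2 - 10*x - 10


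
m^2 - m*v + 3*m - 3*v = (m + 3)*(m - v)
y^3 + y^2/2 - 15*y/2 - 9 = (y - 3)*(y + 3/2)*(y + 2)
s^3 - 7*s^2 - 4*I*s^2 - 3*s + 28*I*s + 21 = (s - 7)*(s - 3*I)*(s - I)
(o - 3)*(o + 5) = o^2 + 2*o - 15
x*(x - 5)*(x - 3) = x^3 - 8*x^2 + 15*x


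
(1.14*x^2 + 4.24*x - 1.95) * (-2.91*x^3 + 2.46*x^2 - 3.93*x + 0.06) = -3.3174*x^5 - 9.534*x^4 + 11.6247*x^3 - 21.3918*x^2 + 7.9179*x - 0.117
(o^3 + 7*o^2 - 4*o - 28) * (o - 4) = o^4 + 3*o^3 - 32*o^2 - 12*o + 112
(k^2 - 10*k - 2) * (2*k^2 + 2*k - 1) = 2*k^4 - 18*k^3 - 25*k^2 + 6*k + 2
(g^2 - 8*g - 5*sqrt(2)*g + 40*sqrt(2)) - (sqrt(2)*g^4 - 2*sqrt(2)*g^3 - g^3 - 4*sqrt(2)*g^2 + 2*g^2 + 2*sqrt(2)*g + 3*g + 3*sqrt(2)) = -sqrt(2)*g^4 + g^3 + 2*sqrt(2)*g^3 - g^2 + 4*sqrt(2)*g^2 - 11*g - 7*sqrt(2)*g + 37*sqrt(2)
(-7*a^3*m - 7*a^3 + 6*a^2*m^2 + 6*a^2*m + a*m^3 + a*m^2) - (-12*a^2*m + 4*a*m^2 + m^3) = -7*a^3*m - 7*a^3 + 6*a^2*m^2 + 18*a^2*m + a*m^3 - 3*a*m^2 - m^3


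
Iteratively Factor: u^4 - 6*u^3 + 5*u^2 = (u - 5)*(u^3 - u^2) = u*(u - 5)*(u^2 - u) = u*(u - 5)*(u - 1)*(u)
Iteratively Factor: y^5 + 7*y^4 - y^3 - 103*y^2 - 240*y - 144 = (y + 3)*(y^4 + 4*y^3 - 13*y^2 - 64*y - 48) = (y - 4)*(y + 3)*(y^3 + 8*y^2 + 19*y + 12) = (y - 4)*(y + 3)*(y + 4)*(y^2 + 4*y + 3) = (y - 4)*(y + 1)*(y + 3)*(y + 4)*(y + 3)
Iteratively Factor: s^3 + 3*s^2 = (s)*(s^2 + 3*s) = s*(s + 3)*(s)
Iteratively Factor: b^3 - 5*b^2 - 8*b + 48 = (b + 3)*(b^2 - 8*b + 16) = (b - 4)*(b + 3)*(b - 4)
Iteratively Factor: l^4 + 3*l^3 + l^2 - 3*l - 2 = (l + 2)*(l^3 + l^2 - l - 1) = (l + 1)*(l + 2)*(l^2 - 1) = (l - 1)*(l + 1)*(l + 2)*(l + 1)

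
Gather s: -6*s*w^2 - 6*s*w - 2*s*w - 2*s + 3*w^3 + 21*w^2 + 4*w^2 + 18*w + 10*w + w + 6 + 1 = s*(-6*w^2 - 8*w - 2) + 3*w^3 + 25*w^2 + 29*w + 7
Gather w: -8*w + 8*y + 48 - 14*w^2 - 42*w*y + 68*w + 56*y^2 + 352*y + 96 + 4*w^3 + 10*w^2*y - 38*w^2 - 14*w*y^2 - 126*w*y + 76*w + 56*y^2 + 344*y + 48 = 4*w^3 + w^2*(10*y - 52) + w*(-14*y^2 - 168*y + 136) + 112*y^2 + 704*y + 192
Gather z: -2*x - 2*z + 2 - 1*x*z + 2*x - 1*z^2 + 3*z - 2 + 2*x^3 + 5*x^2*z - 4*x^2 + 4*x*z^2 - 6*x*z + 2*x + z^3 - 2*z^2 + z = 2*x^3 - 4*x^2 + 2*x + z^3 + z^2*(4*x - 3) + z*(5*x^2 - 7*x + 2)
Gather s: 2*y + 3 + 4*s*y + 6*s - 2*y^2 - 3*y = s*(4*y + 6) - 2*y^2 - y + 3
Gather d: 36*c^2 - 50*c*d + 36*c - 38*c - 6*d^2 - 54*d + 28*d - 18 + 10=36*c^2 - 2*c - 6*d^2 + d*(-50*c - 26) - 8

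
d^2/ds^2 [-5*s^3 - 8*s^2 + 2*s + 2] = -30*s - 16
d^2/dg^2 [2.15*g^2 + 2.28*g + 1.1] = 4.30000000000000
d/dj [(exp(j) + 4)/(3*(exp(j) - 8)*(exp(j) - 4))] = (-exp(2*j) - 8*exp(j) + 80)*exp(j)/(3*(exp(4*j) - 24*exp(3*j) + 208*exp(2*j) - 768*exp(j) + 1024))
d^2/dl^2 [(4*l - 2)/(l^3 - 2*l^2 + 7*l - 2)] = 4*((2*l - 1)*(3*l^2 - 4*l + 7)^2 + (-6*l^2 + 8*l - (2*l - 1)*(3*l - 2) - 14)*(l^3 - 2*l^2 + 7*l - 2))/(l^3 - 2*l^2 + 7*l - 2)^3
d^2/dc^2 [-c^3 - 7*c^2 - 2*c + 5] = -6*c - 14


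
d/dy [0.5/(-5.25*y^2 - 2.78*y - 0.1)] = (5.25*y + 1.39)/(5.25*y^2 + 2.78*y + 0.1)^2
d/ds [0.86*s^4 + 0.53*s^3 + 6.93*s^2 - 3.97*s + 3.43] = 3.44*s^3 + 1.59*s^2 + 13.86*s - 3.97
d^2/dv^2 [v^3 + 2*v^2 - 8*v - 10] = 6*v + 4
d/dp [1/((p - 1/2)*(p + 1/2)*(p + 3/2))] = 16*(-12*p^2 - 12*p + 1)/(64*p^6 + 192*p^5 + 112*p^4 - 96*p^3 - 68*p^2 + 12*p + 9)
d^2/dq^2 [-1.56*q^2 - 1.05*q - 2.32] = -3.12000000000000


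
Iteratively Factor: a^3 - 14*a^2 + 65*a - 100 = (a - 5)*(a^2 - 9*a + 20) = (a - 5)*(a - 4)*(a - 5)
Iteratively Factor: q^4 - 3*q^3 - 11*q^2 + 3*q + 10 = (q + 2)*(q^3 - 5*q^2 - q + 5) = (q + 1)*(q + 2)*(q^2 - 6*q + 5) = (q - 5)*(q + 1)*(q + 2)*(q - 1)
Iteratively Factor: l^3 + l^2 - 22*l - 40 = (l + 2)*(l^2 - l - 20) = (l + 2)*(l + 4)*(l - 5)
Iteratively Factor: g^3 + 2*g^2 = (g + 2)*(g^2) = g*(g + 2)*(g)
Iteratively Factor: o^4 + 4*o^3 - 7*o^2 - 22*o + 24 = (o + 3)*(o^3 + o^2 - 10*o + 8) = (o - 2)*(o + 3)*(o^2 + 3*o - 4) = (o - 2)*(o - 1)*(o + 3)*(o + 4)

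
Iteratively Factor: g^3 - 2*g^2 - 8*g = (g)*(g^2 - 2*g - 8) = g*(g - 4)*(g + 2)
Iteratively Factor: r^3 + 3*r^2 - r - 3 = (r - 1)*(r^2 + 4*r + 3) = (r - 1)*(r + 1)*(r + 3)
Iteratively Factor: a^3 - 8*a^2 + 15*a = (a - 5)*(a^2 - 3*a) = (a - 5)*(a - 3)*(a)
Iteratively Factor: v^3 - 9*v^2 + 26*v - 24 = (v - 4)*(v^2 - 5*v + 6) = (v - 4)*(v - 2)*(v - 3)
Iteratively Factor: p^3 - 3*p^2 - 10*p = (p - 5)*(p^2 + 2*p) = (p - 5)*(p + 2)*(p)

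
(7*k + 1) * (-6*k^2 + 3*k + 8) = -42*k^3 + 15*k^2 + 59*k + 8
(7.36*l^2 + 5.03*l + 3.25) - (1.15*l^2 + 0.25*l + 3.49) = 6.21*l^2 + 4.78*l - 0.24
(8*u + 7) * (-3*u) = -24*u^2 - 21*u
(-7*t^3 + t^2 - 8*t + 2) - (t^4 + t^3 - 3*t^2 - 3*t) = -t^4 - 8*t^3 + 4*t^2 - 5*t + 2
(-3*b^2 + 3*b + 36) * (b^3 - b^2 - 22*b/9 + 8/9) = -3*b^5 + 6*b^4 + 121*b^3/3 - 46*b^2 - 256*b/3 + 32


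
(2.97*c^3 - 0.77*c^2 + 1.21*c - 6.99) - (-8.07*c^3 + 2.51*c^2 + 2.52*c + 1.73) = 11.04*c^3 - 3.28*c^2 - 1.31*c - 8.72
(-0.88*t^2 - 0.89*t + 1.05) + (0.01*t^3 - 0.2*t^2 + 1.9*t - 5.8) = 0.01*t^3 - 1.08*t^2 + 1.01*t - 4.75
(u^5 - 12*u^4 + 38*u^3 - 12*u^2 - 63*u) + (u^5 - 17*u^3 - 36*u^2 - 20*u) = 2*u^5 - 12*u^4 + 21*u^3 - 48*u^2 - 83*u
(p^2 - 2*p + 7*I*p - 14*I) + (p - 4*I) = p^2 - p + 7*I*p - 18*I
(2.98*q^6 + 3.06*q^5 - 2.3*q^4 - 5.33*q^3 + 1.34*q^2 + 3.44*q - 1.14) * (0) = 0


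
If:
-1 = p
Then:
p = -1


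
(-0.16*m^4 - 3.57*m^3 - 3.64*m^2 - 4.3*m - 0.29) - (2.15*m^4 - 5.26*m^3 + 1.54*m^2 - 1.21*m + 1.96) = -2.31*m^4 + 1.69*m^3 - 5.18*m^2 - 3.09*m - 2.25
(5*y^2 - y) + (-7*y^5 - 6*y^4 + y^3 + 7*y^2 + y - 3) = -7*y^5 - 6*y^4 + y^3 + 12*y^2 - 3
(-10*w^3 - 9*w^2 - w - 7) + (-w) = -10*w^3 - 9*w^2 - 2*w - 7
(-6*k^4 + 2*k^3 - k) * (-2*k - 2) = 12*k^5 + 8*k^4 - 4*k^3 + 2*k^2 + 2*k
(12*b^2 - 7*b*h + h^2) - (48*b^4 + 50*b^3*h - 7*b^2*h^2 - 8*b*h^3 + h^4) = -48*b^4 - 50*b^3*h + 7*b^2*h^2 + 12*b^2 + 8*b*h^3 - 7*b*h - h^4 + h^2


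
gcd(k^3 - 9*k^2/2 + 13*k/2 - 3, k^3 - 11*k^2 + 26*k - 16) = k^2 - 3*k + 2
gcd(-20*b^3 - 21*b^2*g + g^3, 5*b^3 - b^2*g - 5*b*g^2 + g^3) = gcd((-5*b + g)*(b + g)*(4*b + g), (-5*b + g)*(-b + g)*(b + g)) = 5*b^2 + 4*b*g - g^2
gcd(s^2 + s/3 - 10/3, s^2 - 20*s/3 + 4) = 1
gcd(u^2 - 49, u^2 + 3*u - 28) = u + 7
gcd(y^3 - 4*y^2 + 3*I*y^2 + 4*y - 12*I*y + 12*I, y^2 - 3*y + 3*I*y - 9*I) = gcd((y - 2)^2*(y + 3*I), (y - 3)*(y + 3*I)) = y + 3*I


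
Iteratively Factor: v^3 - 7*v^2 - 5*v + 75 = (v - 5)*(v^2 - 2*v - 15) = (v - 5)^2*(v + 3)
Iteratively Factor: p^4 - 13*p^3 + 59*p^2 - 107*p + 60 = (p - 4)*(p^3 - 9*p^2 + 23*p - 15) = (p - 5)*(p - 4)*(p^2 - 4*p + 3) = (p - 5)*(p - 4)*(p - 1)*(p - 3)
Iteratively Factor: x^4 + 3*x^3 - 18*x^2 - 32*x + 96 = (x + 4)*(x^3 - x^2 - 14*x + 24) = (x + 4)^2*(x^2 - 5*x + 6) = (x - 3)*(x + 4)^2*(x - 2)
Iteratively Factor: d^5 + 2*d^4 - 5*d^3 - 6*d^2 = (d + 3)*(d^4 - d^3 - 2*d^2) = d*(d + 3)*(d^3 - d^2 - 2*d) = d*(d - 2)*(d + 3)*(d^2 + d) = d^2*(d - 2)*(d + 3)*(d + 1)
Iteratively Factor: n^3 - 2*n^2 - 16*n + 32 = (n + 4)*(n^2 - 6*n + 8) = (n - 4)*(n + 4)*(n - 2)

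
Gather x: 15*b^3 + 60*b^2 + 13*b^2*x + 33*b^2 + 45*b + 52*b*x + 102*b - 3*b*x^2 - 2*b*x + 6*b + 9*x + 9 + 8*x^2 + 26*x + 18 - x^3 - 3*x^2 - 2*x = 15*b^3 + 93*b^2 + 153*b - x^3 + x^2*(5 - 3*b) + x*(13*b^2 + 50*b + 33) + 27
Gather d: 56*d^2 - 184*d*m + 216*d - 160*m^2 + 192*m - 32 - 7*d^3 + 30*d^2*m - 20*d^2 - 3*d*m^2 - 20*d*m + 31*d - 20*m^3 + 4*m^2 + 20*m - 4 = -7*d^3 + d^2*(30*m + 36) + d*(-3*m^2 - 204*m + 247) - 20*m^3 - 156*m^2 + 212*m - 36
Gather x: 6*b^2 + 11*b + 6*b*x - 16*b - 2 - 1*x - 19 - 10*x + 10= 6*b^2 - 5*b + x*(6*b - 11) - 11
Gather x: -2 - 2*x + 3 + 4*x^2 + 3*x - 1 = 4*x^2 + x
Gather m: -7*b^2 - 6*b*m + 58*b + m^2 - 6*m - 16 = -7*b^2 + 58*b + m^2 + m*(-6*b - 6) - 16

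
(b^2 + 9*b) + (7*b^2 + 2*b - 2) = 8*b^2 + 11*b - 2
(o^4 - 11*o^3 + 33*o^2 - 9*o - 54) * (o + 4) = o^5 - 7*o^4 - 11*o^3 + 123*o^2 - 90*o - 216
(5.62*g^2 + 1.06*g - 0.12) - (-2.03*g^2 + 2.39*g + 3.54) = 7.65*g^2 - 1.33*g - 3.66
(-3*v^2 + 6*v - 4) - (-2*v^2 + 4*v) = -v^2 + 2*v - 4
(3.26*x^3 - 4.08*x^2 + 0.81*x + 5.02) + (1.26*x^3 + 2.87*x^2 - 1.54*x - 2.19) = 4.52*x^3 - 1.21*x^2 - 0.73*x + 2.83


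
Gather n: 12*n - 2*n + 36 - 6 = 10*n + 30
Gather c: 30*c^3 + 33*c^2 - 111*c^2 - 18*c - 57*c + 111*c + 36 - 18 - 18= 30*c^3 - 78*c^2 + 36*c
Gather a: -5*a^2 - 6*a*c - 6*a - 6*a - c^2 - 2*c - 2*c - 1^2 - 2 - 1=-5*a^2 + a*(-6*c - 12) - c^2 - 4*c - 4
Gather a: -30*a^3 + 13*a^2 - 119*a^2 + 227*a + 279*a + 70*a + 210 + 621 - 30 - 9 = -30*a^3 - 106*a^2 + 576*a + 792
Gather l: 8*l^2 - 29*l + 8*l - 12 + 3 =8*l^2 - 21*l - 9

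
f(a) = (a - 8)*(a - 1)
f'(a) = 2*a - 9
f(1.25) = -1.69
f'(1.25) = -6.50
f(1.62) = -3.96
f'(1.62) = -5.76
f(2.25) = -7.19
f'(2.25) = -4.50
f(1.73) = -4.58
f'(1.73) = -5.54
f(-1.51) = 23.87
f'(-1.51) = -12.02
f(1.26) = -1.75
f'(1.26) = -6.48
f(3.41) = -11.06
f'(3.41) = -2.18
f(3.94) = -11.94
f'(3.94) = -1.12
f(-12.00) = 260.00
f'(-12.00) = -33.00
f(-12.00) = 260.00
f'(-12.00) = -33.00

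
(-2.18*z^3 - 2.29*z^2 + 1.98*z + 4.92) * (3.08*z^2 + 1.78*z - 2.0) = -6.7144*z^5 - 10.9336*z^4 + 6.3822*z^3 + 23.258*z^2 + 4.7976*z - 9.84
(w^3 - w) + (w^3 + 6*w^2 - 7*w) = 2*w^3 + 6*w^2 - 8*w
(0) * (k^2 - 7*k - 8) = 0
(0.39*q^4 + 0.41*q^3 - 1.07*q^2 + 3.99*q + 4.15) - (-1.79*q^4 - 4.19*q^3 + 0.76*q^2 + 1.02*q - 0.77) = 2.18*q^4 + 4.6*q^3 - 1.83*q^2 + 2.97*q + 4.92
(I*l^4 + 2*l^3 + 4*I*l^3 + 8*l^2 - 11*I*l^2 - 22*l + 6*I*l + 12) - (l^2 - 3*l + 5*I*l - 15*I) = I*l^4 + 2*l^3 + 4*I*l^3 + 7*l^2 - 11*I*l^2 - 19*l + I*l + 12 + 15*I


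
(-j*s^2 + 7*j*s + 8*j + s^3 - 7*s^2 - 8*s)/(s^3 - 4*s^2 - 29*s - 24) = (-j + s)/(s + 3)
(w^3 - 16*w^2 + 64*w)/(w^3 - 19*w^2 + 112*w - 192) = w/(w - 3)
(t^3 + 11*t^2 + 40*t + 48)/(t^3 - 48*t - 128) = (t + 3)/(t - 8)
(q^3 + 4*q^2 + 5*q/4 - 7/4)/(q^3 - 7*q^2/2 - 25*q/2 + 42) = (2*q^2 + q - 1)/(2*(q^2 - 7*q + 12))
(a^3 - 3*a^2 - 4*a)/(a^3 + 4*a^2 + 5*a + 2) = a*(a - 4)/(a^2 + 3*a + 2)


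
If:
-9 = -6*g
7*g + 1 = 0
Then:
No Solution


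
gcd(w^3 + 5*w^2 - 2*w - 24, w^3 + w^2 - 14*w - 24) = w + 3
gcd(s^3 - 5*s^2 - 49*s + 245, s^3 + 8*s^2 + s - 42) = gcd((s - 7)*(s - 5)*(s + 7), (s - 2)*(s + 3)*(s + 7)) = s + 7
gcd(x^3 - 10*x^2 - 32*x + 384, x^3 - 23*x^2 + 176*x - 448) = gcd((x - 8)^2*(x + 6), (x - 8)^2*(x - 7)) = x^2 - 16*x + 64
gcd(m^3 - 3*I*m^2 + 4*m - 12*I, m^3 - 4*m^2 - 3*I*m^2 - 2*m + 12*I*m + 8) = m - 2*I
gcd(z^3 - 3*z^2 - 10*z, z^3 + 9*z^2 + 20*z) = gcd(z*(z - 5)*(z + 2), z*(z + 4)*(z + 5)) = z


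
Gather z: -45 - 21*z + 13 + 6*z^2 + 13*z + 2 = 6*z^2 - 8*z - 30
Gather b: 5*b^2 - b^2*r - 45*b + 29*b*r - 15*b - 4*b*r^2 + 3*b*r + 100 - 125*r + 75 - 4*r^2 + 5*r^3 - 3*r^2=b^2*(5 - r) + b*(-4*r^2 + 32*r - 60) + 5*r^3 - 7*r^2 - 125*r + 175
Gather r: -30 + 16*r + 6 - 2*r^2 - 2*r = -2*r^2 + 14*r - 24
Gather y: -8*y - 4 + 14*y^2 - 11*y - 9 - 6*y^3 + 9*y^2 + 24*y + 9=-6*y^3 + 23*y^2 + 5*y - 4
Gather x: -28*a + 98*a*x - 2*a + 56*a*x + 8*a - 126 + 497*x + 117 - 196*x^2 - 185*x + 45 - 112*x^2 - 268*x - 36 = -22*a - 308*x^2 + x*(154*a + 44)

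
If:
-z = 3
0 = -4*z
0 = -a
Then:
No Solution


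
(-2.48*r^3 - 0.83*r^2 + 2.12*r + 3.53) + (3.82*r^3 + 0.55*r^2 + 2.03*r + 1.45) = 1.34*r^3 - 0.28*r^2 + 4.15*r + 4.98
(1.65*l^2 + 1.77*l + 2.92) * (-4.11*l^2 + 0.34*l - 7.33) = -6.7815*l^4 - 6.7137*l^3 - 23.4939*l^2 - 11.9813*l - 21.4036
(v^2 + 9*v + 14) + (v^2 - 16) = 2*v^2 + 9*v - 2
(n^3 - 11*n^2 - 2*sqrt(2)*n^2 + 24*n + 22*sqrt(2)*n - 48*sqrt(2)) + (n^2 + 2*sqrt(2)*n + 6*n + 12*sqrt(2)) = n^3 - 10*n^2 - 2*sqrt(2)*n^2 + 30*n + 24*sqrt(2)*n - 36*sqrt(2)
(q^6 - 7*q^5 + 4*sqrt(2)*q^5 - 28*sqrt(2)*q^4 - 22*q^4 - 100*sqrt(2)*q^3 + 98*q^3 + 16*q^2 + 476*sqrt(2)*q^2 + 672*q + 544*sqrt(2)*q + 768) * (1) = q^6 - 7*q^5 + 4*sqrt(2)*q^5 - 28*sqrt(2)*q^4 - 22*q^4 - 100*sqrt(2)*q^3 + 98*q^3 + 16*q^2 + 476*sqrt(2)*q^2 + 672*q + 544*sqrt(2)*q + 768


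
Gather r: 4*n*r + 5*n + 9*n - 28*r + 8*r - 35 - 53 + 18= 14*n + r*(4*n - 20) - 70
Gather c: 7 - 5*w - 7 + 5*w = 0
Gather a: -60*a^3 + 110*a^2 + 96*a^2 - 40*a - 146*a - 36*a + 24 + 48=-60*a^3 + 206*a^2 - 222*a + 72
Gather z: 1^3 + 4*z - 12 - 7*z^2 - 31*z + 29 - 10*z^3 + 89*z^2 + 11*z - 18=-10*z^3 + 82*z^2 - 16*z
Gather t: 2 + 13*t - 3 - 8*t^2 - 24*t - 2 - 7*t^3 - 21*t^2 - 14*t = -7*t^3 - 29*t^2 - 25*t - 3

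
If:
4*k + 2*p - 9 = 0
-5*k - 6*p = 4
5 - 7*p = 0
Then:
No Solution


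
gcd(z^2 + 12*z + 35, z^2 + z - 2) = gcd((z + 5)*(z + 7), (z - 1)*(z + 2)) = 1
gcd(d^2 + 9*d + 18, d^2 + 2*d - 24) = d + 6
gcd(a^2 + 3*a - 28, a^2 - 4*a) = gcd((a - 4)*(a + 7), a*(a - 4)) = a - 4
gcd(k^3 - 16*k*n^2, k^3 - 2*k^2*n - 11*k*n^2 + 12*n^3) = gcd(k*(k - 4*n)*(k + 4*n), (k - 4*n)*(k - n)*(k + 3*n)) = k - 4*n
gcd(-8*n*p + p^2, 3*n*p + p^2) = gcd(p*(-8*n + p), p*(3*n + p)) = p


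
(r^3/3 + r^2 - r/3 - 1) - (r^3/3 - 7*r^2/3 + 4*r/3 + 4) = 10*r^2/3 - 5*r/3 - 5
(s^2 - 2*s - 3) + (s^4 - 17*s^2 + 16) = s^4 - 16*s^2 - 2*s + 13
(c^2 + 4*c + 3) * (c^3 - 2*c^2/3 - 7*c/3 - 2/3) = c^5 + 10*c^4/3 - 2*c^3 - 12*c^2 - 29*c/3 - 2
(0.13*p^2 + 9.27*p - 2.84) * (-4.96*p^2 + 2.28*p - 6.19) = -0.6448*p^4 - 45.6828*p^3 + 34.4173*p^2 - 63.8565*p + 17.5796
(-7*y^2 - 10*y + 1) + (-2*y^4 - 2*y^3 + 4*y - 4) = -2*y^4 - 2*y^3 - 7*y^2 - 6*y - 3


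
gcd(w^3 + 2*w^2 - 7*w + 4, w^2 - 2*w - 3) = 1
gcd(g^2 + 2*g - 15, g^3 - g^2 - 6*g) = g - 3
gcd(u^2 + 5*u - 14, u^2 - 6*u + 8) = u - 2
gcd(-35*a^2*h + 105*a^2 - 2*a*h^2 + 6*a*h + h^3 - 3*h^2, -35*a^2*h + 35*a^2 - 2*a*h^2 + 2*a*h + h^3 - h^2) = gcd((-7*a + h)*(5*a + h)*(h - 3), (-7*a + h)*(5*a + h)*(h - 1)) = 35*a^2 + 2*a*h - h^2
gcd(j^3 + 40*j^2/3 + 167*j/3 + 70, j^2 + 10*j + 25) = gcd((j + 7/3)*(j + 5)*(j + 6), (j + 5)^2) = j + 5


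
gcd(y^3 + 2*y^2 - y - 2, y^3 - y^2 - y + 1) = y^2 - 1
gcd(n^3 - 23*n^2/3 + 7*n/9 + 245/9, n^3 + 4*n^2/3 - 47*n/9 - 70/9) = n^2 - 2*n/3 - 35/9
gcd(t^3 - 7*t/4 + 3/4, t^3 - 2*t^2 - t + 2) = t - 1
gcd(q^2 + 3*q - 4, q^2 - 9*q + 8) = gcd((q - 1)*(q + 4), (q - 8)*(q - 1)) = q - 1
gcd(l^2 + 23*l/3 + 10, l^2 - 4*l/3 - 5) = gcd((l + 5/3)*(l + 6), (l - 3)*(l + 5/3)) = l + 5/3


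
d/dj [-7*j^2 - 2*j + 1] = -14*j - 2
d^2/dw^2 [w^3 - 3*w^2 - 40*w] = 6*w - 6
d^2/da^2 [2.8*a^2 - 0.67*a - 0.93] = 5.60000000000000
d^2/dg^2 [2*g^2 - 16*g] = 4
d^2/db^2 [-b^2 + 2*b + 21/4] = -2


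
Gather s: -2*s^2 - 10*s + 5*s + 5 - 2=-2*s^2 - 5*s + 3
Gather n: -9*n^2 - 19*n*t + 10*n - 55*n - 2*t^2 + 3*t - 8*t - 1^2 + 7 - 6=-9*n^2 + n*(-19*t - 45) - 2*t^2 - 5*t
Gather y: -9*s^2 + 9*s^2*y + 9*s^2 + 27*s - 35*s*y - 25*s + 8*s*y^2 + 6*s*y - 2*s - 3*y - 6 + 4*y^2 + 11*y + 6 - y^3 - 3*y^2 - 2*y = -y^3 + y^2*(8*s + 1) + y*(9*s^2 - 29*s + 6)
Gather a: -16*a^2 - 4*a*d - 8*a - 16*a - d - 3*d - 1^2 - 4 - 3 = -16*a^2 + a*(-4*d - 24) - 4*d - 8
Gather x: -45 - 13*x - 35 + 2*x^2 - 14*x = 2*x^2 - 27*x - 80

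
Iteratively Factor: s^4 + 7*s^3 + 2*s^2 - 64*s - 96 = (s + 2)*(s^3 + 5*s^2 - 8*s - 48) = (s - 3)*(s + 2)*(s^2 + 8*s + 16) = (s - 3)*(s + 2)*(s + 4)*(s + 4)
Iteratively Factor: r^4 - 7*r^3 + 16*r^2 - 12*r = (r - 3)*(r^3 - 4*r^2 + 4*r) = (r - 3)*(r - 2)*(r^2 - 2*r) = (r - 3)*(r - 2)^2*(r)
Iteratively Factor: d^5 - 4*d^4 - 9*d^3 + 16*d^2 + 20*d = (d)*(d^4 - 4*d^3 - 9*d^2 + 16*d + 20) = d*(d + 2)*(d^3 - 6*d^2 + 3*d + 10) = d*(d - 2)*(d + 2)*(d^2 - 4*d - 5) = d*(d - 5)*(d - 2)*(d + 2)*(d + 1)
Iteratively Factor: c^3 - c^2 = (c - 1)*(c^2) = c*(c - 1)*(c)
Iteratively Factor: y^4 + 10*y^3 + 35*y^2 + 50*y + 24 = (y + 2)*(y^3 + 8*y^2 + 19*y + 12) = (y + 1)*(y + 2)*(y^2 + 7*y + 12) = (y + 1)*(y + 2)*(y + 3)*(y + 4)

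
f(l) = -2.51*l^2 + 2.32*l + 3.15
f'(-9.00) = 47.50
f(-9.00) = -221.04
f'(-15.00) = 77.62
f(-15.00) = -596.40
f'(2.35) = -9.48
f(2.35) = -5.26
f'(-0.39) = 4.28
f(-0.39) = 1.86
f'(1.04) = -2.90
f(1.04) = 2.85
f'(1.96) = -7.52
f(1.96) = -1.95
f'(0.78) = -1.60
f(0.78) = 3.43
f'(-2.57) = 15.22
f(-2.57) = -19.39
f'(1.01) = -2.75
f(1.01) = 2.93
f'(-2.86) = 16.68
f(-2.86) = -24.02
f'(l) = 2.32 - 5.02*l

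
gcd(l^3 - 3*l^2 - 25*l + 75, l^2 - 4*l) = 1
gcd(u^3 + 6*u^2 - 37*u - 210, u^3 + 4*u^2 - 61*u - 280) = u^2 + 12*u + 35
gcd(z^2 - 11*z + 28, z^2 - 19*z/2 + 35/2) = z - 7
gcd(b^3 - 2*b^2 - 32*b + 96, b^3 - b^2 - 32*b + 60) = b + 6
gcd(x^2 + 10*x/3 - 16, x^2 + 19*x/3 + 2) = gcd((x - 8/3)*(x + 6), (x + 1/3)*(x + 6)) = x + 6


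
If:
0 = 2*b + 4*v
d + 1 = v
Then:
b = -2*v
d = v - 1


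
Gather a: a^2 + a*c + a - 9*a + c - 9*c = a^2 + a*(c - 8) - 8*c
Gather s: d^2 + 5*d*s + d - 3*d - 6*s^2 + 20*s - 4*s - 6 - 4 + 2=d^2 - 2*d - 6*s^2 + s*(5*d + 16) - 8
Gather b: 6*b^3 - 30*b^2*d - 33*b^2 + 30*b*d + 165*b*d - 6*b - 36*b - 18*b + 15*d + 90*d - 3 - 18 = 6*b^3 + b^2*(-30*d - 33) + b*(195*d - 60) + 105*d - 21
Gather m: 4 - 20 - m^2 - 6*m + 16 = -m^2 - 6*m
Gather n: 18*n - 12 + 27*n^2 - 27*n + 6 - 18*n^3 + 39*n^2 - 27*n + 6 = -18*n^3 + 66*n^2 - 36*n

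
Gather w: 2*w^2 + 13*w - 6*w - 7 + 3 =2*w^2 + 7*w - 4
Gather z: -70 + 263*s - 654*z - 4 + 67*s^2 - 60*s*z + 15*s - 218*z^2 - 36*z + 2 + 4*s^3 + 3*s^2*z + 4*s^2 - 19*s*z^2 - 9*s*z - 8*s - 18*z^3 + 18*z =4*s^3 + 71*s^2 + 270*s - 18*z^3 + z^2*(-19*s - 218) + z*(3*s^2 - 69*s - 672) - 72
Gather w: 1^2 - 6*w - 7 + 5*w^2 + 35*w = 5*w^2 + 29*w - 6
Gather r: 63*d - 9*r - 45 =63*d - 9*r - 45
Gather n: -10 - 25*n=-25*n - 10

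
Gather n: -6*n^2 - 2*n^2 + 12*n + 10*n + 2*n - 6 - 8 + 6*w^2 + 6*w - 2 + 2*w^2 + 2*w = -8*n^2 + 24*n + 8*w^2 + 8*w - 16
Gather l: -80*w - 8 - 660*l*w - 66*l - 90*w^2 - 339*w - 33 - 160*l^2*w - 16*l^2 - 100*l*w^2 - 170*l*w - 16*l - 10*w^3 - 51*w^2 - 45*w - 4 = l^2*(-160*w - 16) + l*(-100*w^2 - 830*w - 82) - 10*w^3 - 141*w^2 - 464*w - 45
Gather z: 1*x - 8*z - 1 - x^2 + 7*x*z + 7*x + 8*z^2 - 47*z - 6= -x^2 + 8*x + 8*z^2 + z*(7*x - 55) - 7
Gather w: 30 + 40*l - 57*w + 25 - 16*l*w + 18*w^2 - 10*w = 40*l + 18*w^2 + w*(-16*l - 67) + 55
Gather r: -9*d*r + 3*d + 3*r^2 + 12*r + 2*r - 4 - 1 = 3*d + 3*r^2 + r*(14 - 9*d) - 5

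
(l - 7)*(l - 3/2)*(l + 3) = l^3 - 11*l^2/2 - 15*l + 63/2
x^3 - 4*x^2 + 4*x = x*(x - 2)^2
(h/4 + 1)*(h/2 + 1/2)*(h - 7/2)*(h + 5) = h^4/8 + 13*h^3/16 - 3*h^2/4 - 163*h/16 - 35/4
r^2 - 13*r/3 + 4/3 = (r - 4)*(r - 1/3)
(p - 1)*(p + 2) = p^2 + p - 2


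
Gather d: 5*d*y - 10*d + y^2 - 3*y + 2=d*(5*y - 10) + y^2 - 3*y + 2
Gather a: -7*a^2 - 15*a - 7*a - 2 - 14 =-7*a^2 - 22*a - 16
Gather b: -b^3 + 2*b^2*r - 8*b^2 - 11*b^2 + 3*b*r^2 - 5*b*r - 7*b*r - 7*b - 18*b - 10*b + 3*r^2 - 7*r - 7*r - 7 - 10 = -b^3 + b^2*(2*r - 19) + b*(3*r^2 - 12*r - 35) + 3*r^2 - 14*r - 17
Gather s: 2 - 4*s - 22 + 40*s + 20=36*s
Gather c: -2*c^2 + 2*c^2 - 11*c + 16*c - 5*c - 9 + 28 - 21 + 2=0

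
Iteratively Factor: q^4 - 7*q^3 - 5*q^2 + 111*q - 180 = (q + 4)*(q^3 - 11*q^2 + 39*q - 45) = (q - 5)*(q + 4)*(q^2 - 6*q + 9) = (q - 5)*(q - 3)*(q + 4)*(q - 3)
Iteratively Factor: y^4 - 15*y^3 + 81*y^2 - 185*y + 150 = (y - 3)*(y^3 - 12*y^2 + 45*y - 50) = (y - 5)*(y - 3)*(y^2 - 7*y + 10) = (y - 5)^2*(y - 3)*(y - 2)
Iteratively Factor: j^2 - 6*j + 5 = (j - 5)*(j - 1)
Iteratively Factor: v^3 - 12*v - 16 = (v - 4)*(v^2 + 4*v + 4) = (v - 4)*(v + 2)*(v + 2)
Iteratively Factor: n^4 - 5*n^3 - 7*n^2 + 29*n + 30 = (n + 2)*(n^3 - 7*n^2 + 7*n + 15) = (n + 1)*(n + 2)*(n^2 - 8*n + 15) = (n - 3)*(n + 1)*(n + 2)*(n - 5)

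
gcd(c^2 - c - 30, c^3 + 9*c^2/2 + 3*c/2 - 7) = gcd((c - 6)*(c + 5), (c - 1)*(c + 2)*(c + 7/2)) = 1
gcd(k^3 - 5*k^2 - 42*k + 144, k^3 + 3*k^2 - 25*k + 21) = k - 3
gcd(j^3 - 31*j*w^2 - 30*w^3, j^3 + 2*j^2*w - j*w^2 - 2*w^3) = j + w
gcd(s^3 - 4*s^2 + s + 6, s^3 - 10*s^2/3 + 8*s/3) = s - 2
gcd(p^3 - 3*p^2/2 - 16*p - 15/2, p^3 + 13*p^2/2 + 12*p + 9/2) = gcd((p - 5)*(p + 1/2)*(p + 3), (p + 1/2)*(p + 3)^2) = p^2 + 7*p/2 + 3/2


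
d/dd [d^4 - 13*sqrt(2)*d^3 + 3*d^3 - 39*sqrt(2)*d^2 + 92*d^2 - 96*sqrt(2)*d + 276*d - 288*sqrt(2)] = 4*d^3 - 39*sqrt(2)*d^2 + 9*d^2 - 78*sqrt(2)*d + 184*d - 96*sqrt(2) + 276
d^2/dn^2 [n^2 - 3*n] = 2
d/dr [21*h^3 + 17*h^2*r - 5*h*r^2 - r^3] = 17*h^2 - 10*h*r - 3*r^2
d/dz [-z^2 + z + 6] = 1 - 2*z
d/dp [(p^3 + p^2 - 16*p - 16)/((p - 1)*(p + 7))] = (p^4 + 12*p^3 + p^2 + 18*p + 208)/(p^4 + 12*p^3 + 22*p^2 - 84*p + 49)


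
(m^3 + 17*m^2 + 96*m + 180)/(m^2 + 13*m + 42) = (m^2 + 11*m + 30)/(m + 7)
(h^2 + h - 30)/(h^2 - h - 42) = (h - 5)/(h - 7)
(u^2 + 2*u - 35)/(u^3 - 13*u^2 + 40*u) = (u + 7)/(u*(u - 8))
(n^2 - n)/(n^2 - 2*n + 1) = n/(n - 1)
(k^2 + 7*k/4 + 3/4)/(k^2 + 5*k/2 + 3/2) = (4*k + 3)/(2*(2*k + 3))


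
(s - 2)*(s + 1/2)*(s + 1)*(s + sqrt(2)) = s^4 - s^3/2 + sqrt(2)*s^3 - 5*s^2/2 - sqrt(2)*s^2/2 - 5*sqrt(2)*s/2 - s - sqrt(2)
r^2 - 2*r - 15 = (r - 5)*(r + 3)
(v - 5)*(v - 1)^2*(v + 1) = v^4 - 6*v^3 + 4*v^2 + 6*v - 5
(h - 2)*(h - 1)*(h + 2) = h^3 - h^2 - 4*h + 4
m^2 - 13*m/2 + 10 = (m - 4)*(m - 5/2)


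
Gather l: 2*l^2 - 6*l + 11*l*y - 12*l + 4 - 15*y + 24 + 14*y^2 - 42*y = 2*l^2 + l*(11*y - 18) + 14*y^2 - 57*y + 28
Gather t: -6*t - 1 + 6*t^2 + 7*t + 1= 6*t^2 + t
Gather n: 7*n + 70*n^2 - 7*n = 70*n^2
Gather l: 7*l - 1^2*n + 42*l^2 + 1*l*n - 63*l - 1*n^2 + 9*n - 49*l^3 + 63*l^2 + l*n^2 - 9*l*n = -49*l^3 + 105*l^2 + l*(n^2 - 8*n - 56) - n^2 + 8*n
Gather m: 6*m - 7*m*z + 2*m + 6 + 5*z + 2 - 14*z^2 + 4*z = m*(8 - 7*z) - 14*z^2 + 9*z + 8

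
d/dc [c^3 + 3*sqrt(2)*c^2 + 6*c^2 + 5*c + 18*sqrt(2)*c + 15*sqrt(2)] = 3*c^2 + 6*sqrt(2)*c + 12*c + 5 + 18*sqrt(2)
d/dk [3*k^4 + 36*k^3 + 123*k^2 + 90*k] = 12*k^3 + 108*k^2 + 246*k + 90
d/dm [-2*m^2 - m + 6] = -4*m - 1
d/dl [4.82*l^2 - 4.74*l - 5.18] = 9.64*l - 4.74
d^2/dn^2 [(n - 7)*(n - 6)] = 2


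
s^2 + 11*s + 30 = (s + 5)*(s + 6)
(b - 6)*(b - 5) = b^2 - 11*b + 30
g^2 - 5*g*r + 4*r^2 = (g - 4*r)*(g - r)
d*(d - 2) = d^2 - 2*d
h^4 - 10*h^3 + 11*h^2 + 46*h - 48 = (h - 8)*(h - 3)*(h - 1)*(h + 2)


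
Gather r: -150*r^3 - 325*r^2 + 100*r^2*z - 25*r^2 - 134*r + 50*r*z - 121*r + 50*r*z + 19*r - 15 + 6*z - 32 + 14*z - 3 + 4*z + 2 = -150*r^3 + r^2*(100*z - 350) + r*(100*z - 236) + 24*z - 48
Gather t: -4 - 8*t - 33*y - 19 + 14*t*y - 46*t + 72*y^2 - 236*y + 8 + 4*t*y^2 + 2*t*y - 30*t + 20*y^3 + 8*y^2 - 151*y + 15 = t*(4*y^2 + 16*y - 84) + 20*y^3 + 80*y^2 - 420*y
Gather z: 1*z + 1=z + 1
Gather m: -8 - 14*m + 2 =-14*m - 6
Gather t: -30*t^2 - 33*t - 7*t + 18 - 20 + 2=-30*t^2 - 40*t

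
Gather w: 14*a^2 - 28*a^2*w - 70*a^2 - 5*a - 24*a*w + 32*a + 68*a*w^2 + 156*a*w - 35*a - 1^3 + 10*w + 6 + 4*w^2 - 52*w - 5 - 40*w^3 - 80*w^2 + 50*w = -56*a^2 - 8*a - 40*w^3 + w^2*(68*a - 76) + w*(-28*a^2 + 132*a + 8)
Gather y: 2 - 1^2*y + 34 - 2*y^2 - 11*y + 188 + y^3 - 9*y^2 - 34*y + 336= y^3 - 11*y^2 - 46*y + 560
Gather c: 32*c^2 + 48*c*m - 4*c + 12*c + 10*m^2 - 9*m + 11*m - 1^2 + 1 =32*c^2 + c*(48*m + 8) + 10*m^2 + 2*m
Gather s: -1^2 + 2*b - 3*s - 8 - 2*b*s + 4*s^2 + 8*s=2*b + 4*s^2 + s*(5 - 2*b) - 9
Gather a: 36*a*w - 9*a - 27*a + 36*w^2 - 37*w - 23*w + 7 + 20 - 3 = a*(36*w - 36) + 36*w^2 - 60*w + 24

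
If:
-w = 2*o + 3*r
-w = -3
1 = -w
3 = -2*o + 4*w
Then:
No Solution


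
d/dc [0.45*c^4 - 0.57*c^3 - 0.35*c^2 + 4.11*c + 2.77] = 1.8*c^3 - 1.71*c^2 - 0.7*c + 4.11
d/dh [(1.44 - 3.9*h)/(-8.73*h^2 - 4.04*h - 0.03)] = (-34.047*h^2 + 25.1424*h + 5.9346)/(76.2129*h^4 + 70.5384*h^3 + 16.8454*h^2 + 0.2424*h + 0.0009)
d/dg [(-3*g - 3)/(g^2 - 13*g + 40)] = 3*(g^2 + 2*g - 53)/(g^4 - 26*g^3 + 249*g^2 - 1040*g + 1600)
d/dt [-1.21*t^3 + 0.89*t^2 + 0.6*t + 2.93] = -3.63*t^2 + 1.78*t + 0.6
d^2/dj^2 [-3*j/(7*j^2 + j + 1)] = 6*(-j*(14*j + 1)^2 + (21*j + 1)*(7*j^2 + j + 1))/(7*j^2 + j + 1)^3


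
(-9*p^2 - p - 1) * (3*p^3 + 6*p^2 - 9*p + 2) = -27*p^5 - 57*p^4 + 72*p^3 - 15*p^2 + 7*p - 2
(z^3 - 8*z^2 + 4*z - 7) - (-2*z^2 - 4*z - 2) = z^3 - 6*z^2 + 8*z - 5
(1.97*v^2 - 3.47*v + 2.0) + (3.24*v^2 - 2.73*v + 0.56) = 5.21*v^2 - 6.2*v + 2.56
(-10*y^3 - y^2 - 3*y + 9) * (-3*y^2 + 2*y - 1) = 30*y^5 - 17*y^4 + 17*y^3 - 32*y^2 + 21*y - 9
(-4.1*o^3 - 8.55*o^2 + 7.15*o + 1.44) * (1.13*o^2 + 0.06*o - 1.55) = -4.633*o^5 - 9.9075*o^4 + 13.9215*o^3 + 15.3087*o^2 - 10.9961*o - 2.232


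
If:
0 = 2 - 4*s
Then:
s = 1/2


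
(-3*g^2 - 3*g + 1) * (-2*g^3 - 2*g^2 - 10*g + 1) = 6*g^5 + 12*g^4 + 34*g^3 + 25*g^2 - 13*g + 1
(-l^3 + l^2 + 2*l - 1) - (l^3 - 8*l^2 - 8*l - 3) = -2*l^3 + 9*l^2 + 10*l + 2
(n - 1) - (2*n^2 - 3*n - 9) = -2*n^2 + 4*n + 8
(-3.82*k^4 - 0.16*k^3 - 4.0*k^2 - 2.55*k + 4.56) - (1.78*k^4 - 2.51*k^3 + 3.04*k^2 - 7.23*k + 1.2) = -5.6*k^4 + 2.35*k^3 - 7.04*k^2 + 4.68*k + 3.36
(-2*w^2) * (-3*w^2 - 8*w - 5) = 6*w^4 + 16*w^3 + 10*w^2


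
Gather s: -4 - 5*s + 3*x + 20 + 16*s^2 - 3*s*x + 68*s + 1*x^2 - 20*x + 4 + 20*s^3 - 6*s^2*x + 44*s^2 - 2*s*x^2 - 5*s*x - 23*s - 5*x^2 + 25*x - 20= 20*s^3 + s^2*(60 - 6*x) + s*(-2*x^2 - 8*x + 40) - 4*x^2 + 8*x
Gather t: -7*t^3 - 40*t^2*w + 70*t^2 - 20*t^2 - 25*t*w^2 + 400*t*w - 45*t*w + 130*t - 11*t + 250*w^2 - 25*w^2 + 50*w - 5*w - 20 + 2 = -7*t^3 + t^2*(50 - 40*w) + t*(-25*w^2 + 355*w + 119) + 225*w^2 + 45*w - 18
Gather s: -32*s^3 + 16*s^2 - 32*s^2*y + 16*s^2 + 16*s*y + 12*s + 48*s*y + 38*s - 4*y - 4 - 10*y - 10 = -32*s^3 + s^2*(32 - 32*y) + s*(64*y + 50) - 14*y - 14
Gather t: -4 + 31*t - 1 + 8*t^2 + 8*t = 8*t^2 + 39*t - 5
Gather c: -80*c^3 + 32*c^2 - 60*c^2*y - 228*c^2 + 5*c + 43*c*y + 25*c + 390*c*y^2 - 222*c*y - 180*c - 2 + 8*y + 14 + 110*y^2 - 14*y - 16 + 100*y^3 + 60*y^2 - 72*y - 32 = -80*c^3 + c^2*(-60*y - 196) + c*(390*y^2 - 179*y - 150) + 100*y^3 + 170*y^2 - 78*y - 36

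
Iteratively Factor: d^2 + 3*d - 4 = (d + 4)*(d - 1)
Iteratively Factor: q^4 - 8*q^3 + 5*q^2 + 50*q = (q)*(q^3 - 8*q^2 + 5*q + 50) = q*(q - 5)*(q^2 - 3*q - 10) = q*(q - 5)*(q + 2)*(q - 5)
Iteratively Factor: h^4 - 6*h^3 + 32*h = (h + 2)*(h^3 - 8*h^2 + 16*h) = (h - 4)*(h + 2)*(h^2 - 4*h) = h*(h - 4)*(h + 2)*(h - 4)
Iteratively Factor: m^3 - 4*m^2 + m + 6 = (m - 3)*(m^2 - m - 2) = (m - 3)*(m - 2)*(m + 1)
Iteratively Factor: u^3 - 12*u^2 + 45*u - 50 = (u - 5)*(u^2 - 7*u + 10) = (u - 5)*(u - 2)*(u - 5)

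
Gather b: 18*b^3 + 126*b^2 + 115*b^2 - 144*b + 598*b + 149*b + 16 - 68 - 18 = 18*b^3 + 241*b^2 + 603*b - 70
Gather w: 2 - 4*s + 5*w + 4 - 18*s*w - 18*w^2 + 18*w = -4*s - 18*w^2 + w*(23 - 18*s) + 6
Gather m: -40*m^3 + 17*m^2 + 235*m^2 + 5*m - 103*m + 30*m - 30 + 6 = -40*m^3 + 252*m^2 - 68*m - 24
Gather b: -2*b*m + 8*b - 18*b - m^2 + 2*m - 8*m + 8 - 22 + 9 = b*(-2*m - 10) - m^2 - 6*m - 5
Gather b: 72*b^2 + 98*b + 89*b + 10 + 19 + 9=72*b^2 + 187*b + 38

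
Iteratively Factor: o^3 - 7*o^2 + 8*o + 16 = (o - 4)*(o^2 - 3*o - 4) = (o - 4)*(o + 1)*(o - 4)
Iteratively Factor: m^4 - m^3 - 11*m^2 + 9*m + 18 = (m + 3)*(m^3 - 4*m^2 + m + 6) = (m - 3)*(m + 3)*(m^2 - m - 2) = (m - 3)*(m + 1)*(m + 3)*(m - 2)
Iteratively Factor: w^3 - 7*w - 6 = (w + 2)*(w^2 - 2*w - 3) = (w - 3)*(w + 2)*(w + 1)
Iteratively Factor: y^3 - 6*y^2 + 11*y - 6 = (y - 2)*(y^2 - 4*y + 3) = (y - 3)*(y - 2)*(y - 1)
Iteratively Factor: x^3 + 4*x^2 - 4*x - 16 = (x - 2)*(x^2 + 6*x + 8) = (x - 2)*(x + 4)*(x + 2)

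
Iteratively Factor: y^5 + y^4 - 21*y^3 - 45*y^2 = (y - 5)*(y^4 + 6*y^3 + 9*y^2) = y*(y - 5)*(y^3 + 6*y^2 + 9*y) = y*(y - 5)*(y + 3)*(y^2 + 3*y) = y*(y - 5)*(y + 3)^2*(y)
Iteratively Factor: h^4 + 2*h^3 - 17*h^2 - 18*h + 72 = (h - 3)*(h^3 + 5*h^2 - 2*h - 24) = (h - 3)*(h + 3)*(h^2 + 2*h - 8) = (h - 3)*(h + 3)*(h + 4)*(h - 2)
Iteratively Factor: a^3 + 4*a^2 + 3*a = (a + 1)*(a^2 + 3*a) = a*(a + 1)*(a + 3)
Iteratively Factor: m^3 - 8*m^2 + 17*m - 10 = (m - 1)*(m^2 - 7*m + 10) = (m - 5)*(m - 1)*(m - 2)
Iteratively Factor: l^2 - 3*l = (l - 3)*(l)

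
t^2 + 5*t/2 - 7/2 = (t - 1)*(t + 7/2)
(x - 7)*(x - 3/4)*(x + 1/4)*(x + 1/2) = x^4 - 7*x^3 - 7*x^2/16 + 95*x/32 + 21/32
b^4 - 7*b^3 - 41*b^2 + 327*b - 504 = (b - 8)*(b - 3)^2*(b + 7)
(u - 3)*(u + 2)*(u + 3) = u^3 + 2*u^2 - 9*u - 18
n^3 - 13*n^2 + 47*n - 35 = (n - 7)*(n - 5)*(n - 1)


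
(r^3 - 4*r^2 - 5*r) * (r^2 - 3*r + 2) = r^5 - 7*r^4 + 9*r^3 + 7*r^2 - 10*r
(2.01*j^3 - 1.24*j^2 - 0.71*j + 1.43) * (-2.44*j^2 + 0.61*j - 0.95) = -4.9044*j^5 + 4.2517*j^4 - 0.9335*j^3 - 2.7443*j^2 + 1.5468*j - 1.3585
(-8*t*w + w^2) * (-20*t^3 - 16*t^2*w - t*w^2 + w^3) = 160*t^4*w + 108*t^3*w^2 - 8*t^2*w^3 - 9*t*w^4 + w^5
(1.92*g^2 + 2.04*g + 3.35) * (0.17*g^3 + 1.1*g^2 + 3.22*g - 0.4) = 0.3264*g^5 + 2.4588*g^4 + 8.9959*g^3 + 9.4858*g^2 + 9.971*g - 1.34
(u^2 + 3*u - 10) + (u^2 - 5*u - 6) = 2*u^2 - 2*u - 16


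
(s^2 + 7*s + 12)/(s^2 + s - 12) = (s + 3)/(s - 3)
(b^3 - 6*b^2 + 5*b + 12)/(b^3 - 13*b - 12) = (b - 3)/(b + 3)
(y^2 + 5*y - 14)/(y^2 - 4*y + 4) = (y + 7)/(y - 2)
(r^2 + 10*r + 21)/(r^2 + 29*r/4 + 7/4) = 4*(r + 3)/(4*r + 1)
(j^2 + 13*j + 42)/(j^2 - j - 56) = (j + 6)/(j - 8)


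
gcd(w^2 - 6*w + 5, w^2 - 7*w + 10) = w - 5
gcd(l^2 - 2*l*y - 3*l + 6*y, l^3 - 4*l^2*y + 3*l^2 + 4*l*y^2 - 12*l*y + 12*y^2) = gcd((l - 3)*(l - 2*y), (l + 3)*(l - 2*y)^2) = -l + 2*y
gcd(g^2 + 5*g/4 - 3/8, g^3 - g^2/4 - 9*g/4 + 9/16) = g^2 + 5*g/4 - 3/8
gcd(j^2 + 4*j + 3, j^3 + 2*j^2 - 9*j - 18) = j + 3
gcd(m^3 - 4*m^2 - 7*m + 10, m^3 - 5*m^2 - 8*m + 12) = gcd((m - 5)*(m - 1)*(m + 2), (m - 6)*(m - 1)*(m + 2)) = m^2 + m - 2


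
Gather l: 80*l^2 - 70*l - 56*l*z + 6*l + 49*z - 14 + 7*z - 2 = 80*l^2 + l*(-56*z - 64) + 56*z - 16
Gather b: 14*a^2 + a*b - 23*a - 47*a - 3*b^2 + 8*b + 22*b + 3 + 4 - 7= 14*a^2 - 70*a - 3*b^2 + b*(a + 30)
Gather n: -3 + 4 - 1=0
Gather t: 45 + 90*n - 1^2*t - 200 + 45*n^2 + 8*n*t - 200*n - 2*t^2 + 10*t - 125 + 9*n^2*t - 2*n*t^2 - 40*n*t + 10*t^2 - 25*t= 45*n^2 - 110*n + t^2*(8 - 2*n) + t*(9*n^2 - 32*n - 16) - 280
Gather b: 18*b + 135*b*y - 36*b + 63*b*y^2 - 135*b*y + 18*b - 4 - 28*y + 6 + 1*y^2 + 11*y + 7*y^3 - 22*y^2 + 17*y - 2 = 63*b*y^2 + 7*y^3 - 21*y^2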